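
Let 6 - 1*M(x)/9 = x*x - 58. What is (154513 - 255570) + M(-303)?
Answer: -926762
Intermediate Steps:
M(x) = 576 - 9*x**2 (M(x) = 54 - 9*(x*x - 58) = 54 - 9*(x**2 - 58) = 54 - 9*(-58 + x**2) = 54 + (522 - 9*x**2) = 576 - 9*x**2)
(154513 - 255570) + M(-303) = (154513 - 255570) + (576 - 9*(-303)**2) = -101057 + (576 - 9*91809) = -101057 + (576 - 826281) = -101057 - 825705 = -926762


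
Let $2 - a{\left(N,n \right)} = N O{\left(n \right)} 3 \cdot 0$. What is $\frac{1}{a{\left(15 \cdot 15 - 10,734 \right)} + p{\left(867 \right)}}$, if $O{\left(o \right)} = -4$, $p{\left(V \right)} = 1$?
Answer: $\frac{1}{3} \approx 0.33333$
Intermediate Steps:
$a{\left(N,n \right)} = 2$ ($a{\left(N,n \right)} = 2 - N \left(-4\right) 3 \cdot 0 = 2 - - 4 N 0 = 2 - 0 = 2 + 0 = 2$)
$\frac{1}{a{\left(15 \cdot 15 - 10,734 \right)} + p{\left(867 \right)}} = \frac{1}{2 + 1} = \frac{1}{3}$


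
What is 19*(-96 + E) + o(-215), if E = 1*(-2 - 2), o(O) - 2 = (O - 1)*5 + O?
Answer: -3193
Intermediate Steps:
o(O) = -3 + 6*O (o(O) = 2 + ((O - 1)*5 + O) = 2 + ((-1 + O)*5 + O) = 2 + ((-5 + 5*O) + O) = 2 + (-5 + 6*O) = -3 + 6*O)
E = -4 (E = 1*(-4) = -4)
19*(-96 + E) + o(-215) = 19*(-96 - 4) + (-3 + 6*(-215)) = 19*(-100) + (-3 - 1290) = -1900 - 1293 = -3193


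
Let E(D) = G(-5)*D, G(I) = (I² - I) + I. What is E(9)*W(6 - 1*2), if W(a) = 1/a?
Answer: 225/4 ≈ 56.250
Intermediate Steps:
G(I) = I²
E(D) = 25*D (E(D) = (-5)²*D = 25*D)
E(9)*W(6 - 1*2) = (25*9)/(6 - 1*2) = 225/(6 - 2) = 225/4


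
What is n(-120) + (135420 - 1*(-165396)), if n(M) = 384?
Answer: 301200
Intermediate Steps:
n(-120) + (135420 - 1*(-165396)) = 384 + (135420 - 1*(-165396)) = 384 + (135420 + 165396) = 384 + 300816 = 301200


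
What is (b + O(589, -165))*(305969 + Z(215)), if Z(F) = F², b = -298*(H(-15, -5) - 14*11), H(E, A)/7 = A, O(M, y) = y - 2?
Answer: 19777454070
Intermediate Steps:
O(M, y) = -2 + y
H(E, A) = 7*A
b = 56322 (b = -298*(7*(-5) - 14*11) = -298*(-35 - 154) = -298*(-189) = 56322)
(b + O(589, -165))*(305969 + Z(215)) = (56322 + (-2 - 165))*(305969 + 215²) = (56322 - 167)*(305969 + 46225) = 56155*352194 = 19777454070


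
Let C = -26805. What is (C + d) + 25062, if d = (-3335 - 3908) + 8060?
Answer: -926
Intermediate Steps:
d = 817 (d = -7243 + 8060 = 817)
(C + d) + 25062 = (-26805 + 817) + 25062 = -25988 + 25062 = -926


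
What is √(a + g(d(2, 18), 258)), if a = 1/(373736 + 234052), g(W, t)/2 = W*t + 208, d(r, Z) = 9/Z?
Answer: √6916105974779/101298 ≈ 25.962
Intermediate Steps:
g(W, t) = 416 + 2*W*t (g(W, t) = 2*(W*t + 208) = 2*(208 + W*t) = 416 + 2*W*t)
a = 1/607788 ≈ 1.6453e-6
√(a + g(d(2, 18), 258)) = √(1/607788 + (416 + 2*(9/18)*258)) = √(1/607788 + (416 + 2*(9*(1/18))*258)) = √(1/607788 + (416 + 2*(½)*258)) = √(1/607788 + (416 + 258)) = √(1/607788 + 674) = √(409649113/607788) = √6916105974779/101298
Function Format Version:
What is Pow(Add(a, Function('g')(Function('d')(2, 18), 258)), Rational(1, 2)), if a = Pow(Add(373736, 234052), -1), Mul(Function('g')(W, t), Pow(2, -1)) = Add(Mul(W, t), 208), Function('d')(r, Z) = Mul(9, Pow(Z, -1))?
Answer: Mul(Rational(1, 101298), Pow(6916105974779, Rational(1, 2))) ≈ 25.962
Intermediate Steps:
Function('g')(W, t) = Add(416, Mul(2, W, t)) (Function('g')(W, t) = Mul(2, Add(Mul(W, t), 208)) = Mul(2, Add(208, Mul(W, t))) = Add(416, Mul(2, W, t)))
a = Rational(1, 607788) (a = Pow(607788, -1) = Rational(1, 607788) ≈ 1.6453e-6)
Pow(Add(a, Function('g')(Function('d')(2, 18), 258)), Rational(1, 2)) = Pow(Add(Rational(1, 607788), Add(416, Mul(2, Mul(9, Pow(18, -1)), 258))), Rational(1, 2)) = Pow(Add(Rational(1, 607788), Add(416, Mul(2, Mul(9, Rational(1, 18)), 258))), Rational(1, 2)) = Pow(Add(Rational(1, 607788), Add(416, Mul(2, Rational(1, 2), 258))), Rational(1, 2)) = Pow(Add(Rational(1, 607788), Add(416, 258)), Rational(1, 2)) = Pow(Add(Rational(1, 607788), 674), Rational(1, 2)) = Pow(Rational(409649113, 607788), Rational(1, 2)) = Mul(Rational(1, 101298), Pow(6916105974779, Rational(1, 2)))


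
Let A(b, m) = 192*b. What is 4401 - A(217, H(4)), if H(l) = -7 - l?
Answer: -37263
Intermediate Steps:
4401 - A(217, H(4)) = 4401 - 192*217 = 4401 - 1*41664 = 4401 - 41664 = -37263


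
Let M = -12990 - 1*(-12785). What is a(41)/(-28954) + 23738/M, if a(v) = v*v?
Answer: -687654657/5935570 ≈ -115.85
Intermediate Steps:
M = -205 (M = -12990 + 12785 = -205)
a(v) = v²
a(41)/(-28954) + 23738/M = 41²/(-28954) + 23738/(-205) = 1681*(-1/28954) + 23738*(-1/205) = -1681/28954 - 23738/205 = -687654657/5935570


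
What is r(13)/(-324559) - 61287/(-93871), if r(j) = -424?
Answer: 19931048737/30466677889 ≈ 0.65419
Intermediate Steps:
r(13)/(-324559) - 61287/(-93871) = -424/(-324559) - 61287/(-93871) = -424*(-1/324559) - 61287*(-1/93871) = 424/324559 + 61287/93871 = 19931048737/30466677889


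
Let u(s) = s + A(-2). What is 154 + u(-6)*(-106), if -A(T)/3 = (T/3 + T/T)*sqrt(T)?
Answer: 790 + 106*I*sqrt(2) ≈ 790.0 + 149.91*I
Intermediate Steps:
A(T) = -3*sqrt(T)*(1 + T/3) (A(T) = -3*(T/3 + T/T)*sqrt(T) = -3*(T*(1/3) + 1)*sqrt(T) = -3*(T/3 + 1)*sqrt(T) = -3*(1 + T/3)*sqrt(T) = -3*sqrt(T)*(1 + T/3))
u(s) = s - I*sqrt(2) (u(s) = s + sqrt(-2)*(-3 - 1*(-2)) = s + (I*sqrt(2))*(-3 + 2) = s + (I*sqrt(2))*(-1) = s - I*sqrt(2))
154 + u(-6)*(-106) = 154 + (-6 - I*sqrt(2))*(-106) = 154 + (636 + 106*I*sqrt(2)) = 790 + 106*I*sqrt(2)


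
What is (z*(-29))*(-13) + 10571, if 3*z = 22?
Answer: 40007/3 ≈ 13336.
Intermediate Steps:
z = 22/3 (z = (1/3)*22 = 22/3 ≈ 7.3333)
(z*(-29))*(-13) + 10571 = ((22/3)*(-29))*(-13) + 10571 = -638/3*(-13) + 10571 = 8294/3 + 10571 = 40007/3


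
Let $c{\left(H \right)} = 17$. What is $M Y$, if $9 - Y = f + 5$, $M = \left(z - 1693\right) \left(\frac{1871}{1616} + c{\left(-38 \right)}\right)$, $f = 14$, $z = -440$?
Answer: $\frac{312943095}{808} \approx 3.8731 \cdot 10^{5}$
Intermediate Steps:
$M = - \frac{62588619}{1616}$ ($M = \left(-440 - 1693\right) \left(\frac{1871}{1616} + 17\right) = - 2133 \left(1871 \cdot \frac{1}{1616} + 17\right) = - 2133 \left(\frac{1871}{1616} + 17\right) = \left(-2133\right) \frac{29343}{1616} = - \frac{62588619}{1616} \approx -38731.0$)
$Y = -10$ ($Y = 9 - \left(14 + 5\right) = 9 - 19 = -10$)
$M Y = \left(- \frac{62588619}{1616}\right) \left(-10\right) = \frac{312943095}{808}$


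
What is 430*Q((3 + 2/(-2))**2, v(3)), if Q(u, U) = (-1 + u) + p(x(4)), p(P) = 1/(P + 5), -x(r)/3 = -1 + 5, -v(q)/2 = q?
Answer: 8600/7 ≈ 1228.6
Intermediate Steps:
v(q) = -2*q
x(r) = -12 (x(r) = -3*(-1 + 5) = -3*4 = -12)
p(P) = 1/(5 + P)
Q(u, U) = -8/7 + u (Q(u, U) = (-1 + u) + 1/(5 - 12) = (-1 + u) + 1/(-7) = (-1 + u) - 1/7 = -8/7 + u)
430*Q((3 + 2/(-2))**2, v(3)) = 430*(-8/7 + (3 + 2/(-2))**2) = 430*(-8/7 + (3 + 2*(-1/2))**2) = 430*(-8/7 + (3 - 1)**2) = 430*(-8/7 + 2**2) = 430*(-8/7 + 4) = 430*(20/7) = 8600/7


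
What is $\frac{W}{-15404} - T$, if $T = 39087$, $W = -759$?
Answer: $- \frac{602095389}{15404} \approx -39087.0$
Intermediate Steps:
$\frac{W}{-15404} - T = - \frac{759}{-15404} - 39087 = \left(-759\right) \left(- \frac{1}{15404}\right) - 39087 = \frac{759}{15404} - 39087 = - \frac{602095389}{15404}$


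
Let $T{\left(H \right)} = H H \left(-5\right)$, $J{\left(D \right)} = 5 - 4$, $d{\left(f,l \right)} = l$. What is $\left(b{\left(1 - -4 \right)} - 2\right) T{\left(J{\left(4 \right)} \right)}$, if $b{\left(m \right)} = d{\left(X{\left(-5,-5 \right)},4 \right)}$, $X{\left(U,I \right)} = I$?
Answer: $-10$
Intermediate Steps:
$b{\left(m \right)} = 4$
$J{\left(D \right)} = 1$ ($J{\left(D \right)} = 5 - 4 = 1$)
$T{\left(H \right)} = - 5 H^{2}$ ($T{\left(H \right)} = H^{2} \left(-5\right) = - 5 H^{2}$)
$\left(b{\left(1 - -4 \right)} - 2\right) T{\left(J{\left(4 \right)} \right)} = \left(4 - 2\right) \left(- 5 \cdot 1^{2}\right) = 2 \left(\left(-5\right) 1\right) = 2 \left(-5\right) = -10$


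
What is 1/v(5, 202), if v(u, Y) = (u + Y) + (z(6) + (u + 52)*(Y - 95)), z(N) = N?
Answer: 1/6312 ≈ 0.00015843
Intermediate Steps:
v(u, Y) = 6 + Y + u + (-95 + Y)*(52 + u) (v(u, Y) = (u + Y) + (6 + (u + 52)*(Y - 95)) = (Y + u) + (6 + (52 + u)*(-95 + Y)) = (Y + u) + (6 + (-95 + Y)*(52 + u)) = 6 + Y + u + (-95 + Y)*(52 + u))
1/v(5, 202) = 1/(-4934 - 94*5 + 53*202 + 202*5) = 1/(-4934 - 470 + 10706 + 1010) = 1/6312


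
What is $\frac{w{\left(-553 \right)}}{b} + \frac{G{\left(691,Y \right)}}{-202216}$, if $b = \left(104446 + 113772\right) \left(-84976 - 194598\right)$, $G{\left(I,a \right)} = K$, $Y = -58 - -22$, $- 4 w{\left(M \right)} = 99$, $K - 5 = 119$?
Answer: $- \frac{49123355893}{80109154089328} \approx -0.00061321$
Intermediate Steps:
$K = 124$ ($K = 5 + 119 = 124$)
$w{\left(M \right)} = - \frac{99}{4}$ ($w{\left(M \right)} = \left(- \frac{1}{4}\right) 99 = - \frac{99}{4}$)
$Y = -36$ ($Y = -58 + 22 = -36$)
$G{\left(I,a \right)} = 124$
$b = -61008079132$ ($b = 218218 \left(-279574\right) = -61008079132$)
$\frac{w{\left(-553 \right)}}{b} + \frac{G{\left(691,Y \right)}}{-202216} = - \frac{99}{4 \left(-61008079132\right)} + \frac{124}{-202216} = \left(- \frac{99}{4}\right) \left(- \frac{1}{61008079132}\right) + 124 \left(- \frac{1}{202216}\right) = \frac{9}{22184756048} - \frac{31}{50554} = - \frac{49123355893}{80109154089328}$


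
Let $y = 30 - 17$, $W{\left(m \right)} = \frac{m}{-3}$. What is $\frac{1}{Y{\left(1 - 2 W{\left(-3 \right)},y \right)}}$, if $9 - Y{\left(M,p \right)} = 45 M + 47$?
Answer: $\frac{1}{7} \approx 0.14286$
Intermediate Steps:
$W{\left(m \right)} = - \frac{m}{3}$ ($W{\left(m \right)} = m \left(- \frac{1}{3}\right) = - \frac{m}{3}$)
$y = 13$
$Y{\left(M,p \right)} = -38 - 45 M$ ($Y{\left(M,p \right)} = 9 - \left(45 M + 47\right) = 9 - \left(47 + 45 M\right) = -38 - 45 M$)
$\frac{1}{Y{\left(1 - 2 W{\left(-3 \right)},y \right)}} = \frac{1}{-38 - 45 \left(1 - 2 \left(\left(- \frac{1}{3}\right) \left(-3\right)\right)\right)} = \frac{1}{-38 - 45 \left(1 - 2\right)} = \frac{1}{-38 - -45} = \frac{1}{-38 + 45} = \frac{1}{7}$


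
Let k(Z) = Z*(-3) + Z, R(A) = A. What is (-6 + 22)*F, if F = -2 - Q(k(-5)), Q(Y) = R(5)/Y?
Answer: -40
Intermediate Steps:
k(Z) = -2*Z (k(Z) = -3*Z + Z = -2*Z)
Q(Y) = 5/Y
F = -5/2 (F = -2 - 5/((-2*(-5))) = -2 - 5/10 = -2 - 1*½ = -2 - ½ = -5/2 ≈ -2.5000)
(-6 + 22)*F = (-6 + 22)*(-5/2) = 16*(-5/2) = -40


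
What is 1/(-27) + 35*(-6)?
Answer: -5671/27 ≈ -210.04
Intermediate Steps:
1/(-27) + 35*(-6) = -1/27 - 210 = -5671/27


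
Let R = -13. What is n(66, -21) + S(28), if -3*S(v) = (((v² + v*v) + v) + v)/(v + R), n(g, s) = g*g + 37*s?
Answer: 159431/45 ≈ 3542.9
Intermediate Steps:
n(g, s) = g² + 37*s
S(v) = -(2*v + 2*v²)/(3*(-13 + v)) (S(v) = -(((v² + v*v) + v) + v)/(3*(v - 13)) = -(((v² + v²) + v) + v)/(3*(-13 + v)) = -((2*v² + v) + v)/(3*(-13 + v)) = -((v + 2*v²) + v)/(3*(-13 + v)) = -(2*v + 2*v²)/(3*(-13 + v)))
n(66, -21) + S(28) = (66² + 37*(-21)) - 2*28*(1 + 28)/(-39 + 3*28) = (4356 - 777) - 2*28*29/(-39 + 84) = 3579 - 2*28*29/45 = 3579 - 2*28*1/45*29 = 3579 - 1624/45 = 159431/45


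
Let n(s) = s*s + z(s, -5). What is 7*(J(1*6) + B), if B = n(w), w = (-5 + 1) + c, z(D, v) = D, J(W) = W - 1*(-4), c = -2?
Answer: 280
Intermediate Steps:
J(W) = 4 + W (J(W) = W + 4 = 4 + W)
w = -6 (w = (-5 + 1) - 2 = -4 - 2 = -6)
n(s) = s + s² (n(s) = s*s + s = s² + s = s + s²)
B = 30 (B = -6*(1 - 6) = -6*(-5) = 30)
7*(J(1*6) + B) = 7*((4 + 1*6) + 30) = 7*((4 + 6) + 30) = 7*(10 + 30) = 7*40 = 280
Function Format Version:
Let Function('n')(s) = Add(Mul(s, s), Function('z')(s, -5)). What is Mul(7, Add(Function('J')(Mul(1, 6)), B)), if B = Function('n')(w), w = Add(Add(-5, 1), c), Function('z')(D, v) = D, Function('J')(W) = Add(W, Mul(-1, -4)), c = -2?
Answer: 280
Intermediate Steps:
Function('J')(W) = Add(4, W) (Function('J')(W) = Add(W, 4) = Add(4, W))
w = -6 (w = Add(Add(-5, 1), -2) = Add(-4, -2) = -6)
Function('n')(s) = Add(s, Pow(s, 2)) (Function('n')(s) = Add(Mul(s, s), s) = Add(Pow(s, 2), s) = Add(s, Pow(s, 2)))
B = 30 (B = Mul(-6, Add(1, -6)) = Mul(-6, -5) = 30)
Mul(7, Add(Function('J')(Mul(1, 6)), B)) = Mul(7, Add(Add(4, Mul(1, 6)), 30)) = Mul(7, Add(Add(4, 6), 30)) = Mul(7, Add(10, 30)) = Mul(7, 40) = 280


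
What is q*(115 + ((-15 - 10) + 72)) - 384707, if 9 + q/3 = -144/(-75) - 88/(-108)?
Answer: -9693797/25 ≈ -3.8775e+5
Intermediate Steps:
q = -4229/225 (q = -27 + 3*(-144/(-75) - 88/(-108)) = -27 + 3*(-144*(-1/75) - 88*(-1/108)) = -27 + 3*(48/25 + 22/27) = -27 + 3*(1846/675) = -27 + 1846/225 = -4229/225 ≈ -18.796)
q*(115 + ((-15 - 10) + 72)) - 384707 = -4229*(115 + ((-15 - 10) + 72))/225 - 384707 = -4229*(115 + (-25 + 72))/225 - 384707 = -4229*(115 + 47)/225 - 384707 = -4229/225*162 - 384707 = -76122/25 - 384707 = -9693797/25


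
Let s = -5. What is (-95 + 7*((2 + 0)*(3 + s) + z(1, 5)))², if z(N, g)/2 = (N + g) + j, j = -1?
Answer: 2809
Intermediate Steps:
z(N, g) = -2 + 2*N + 2*g (z(N, g) = 2*((N + g) - 1) = 2*(-1 + N + g) = -2 + 2*N + 2*g)
(-95 + 7*((2 + 0)*(3 + s) + z(1, 5)))² = (-95 + 7*((2 + 0)*(3 - 5) + (-2 + 2*1 + 2*5)))² = (-95 + 7*(2*(-2) + (-2 + 2 + 10)))² = (-95 + 7*(-4 + 10))² = (-95 + 7*6)² = (-95 + 42)² = (-53)² = 2809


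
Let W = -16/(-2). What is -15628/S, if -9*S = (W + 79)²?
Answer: 15628/841 ≈ 18.583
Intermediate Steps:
W = 8 (W = -16*(-½) = 8)
S = -841 (S = -(8 + 79)²/9 = -⅑*87² = -⅑*7569 = -841)
-15628/S = -15628/(-841) = -15628*(-1/841) = 15628/841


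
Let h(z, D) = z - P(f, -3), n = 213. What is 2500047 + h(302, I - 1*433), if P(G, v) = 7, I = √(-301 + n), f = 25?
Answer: 2500342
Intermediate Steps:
I = 2*I*√22 (I = √(-301 + 213) = √(-88) = 2*I*√22 ≈ 9.3808*I)
h(z, D) = -7 + z (h(z, D) = z - 1*7 = z - 7 = -7 + z)
2500047 + h(302, I - 1*433) = 2500047 + (-7 + 302) = 2500047 + 295 = 2500342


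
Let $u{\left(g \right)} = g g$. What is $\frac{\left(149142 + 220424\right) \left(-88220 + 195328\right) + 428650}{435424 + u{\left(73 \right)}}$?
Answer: $\frac{39583903778}{440753} \approx 89810.0$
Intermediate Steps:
$u{\left(g \right)} = g^{2}$
$\frac{\left(149142 + 220424\right) \left(-88220 + 195328\right) + 428650}{435424 + u{\left(73 \right)}} = \frac{\left(149142 + 220424\right) \left(-88220 + 195328\right) + 428650}{435424 + 73^{2}} = \frac{369566 \cdot 107108 + 428650}{435424 + 5329} = \frac{39583475128 + 428650}{440753} = 39583903778 \cdot \frac{1}{440753} = \frac{39583903778}{440753}$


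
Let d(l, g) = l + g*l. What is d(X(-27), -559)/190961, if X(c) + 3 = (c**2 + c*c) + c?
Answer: -46872/11233 ≈ -4.1727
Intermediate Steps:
X(c) = -3 + c + 2*c**2 (X(c) = -3 + ((c**2 + c*c) + c) = -3 + ((c**2 + c**2) + c) = -3 + (2*c**2 + c) = -3 + (c + 2*c**2) = -3 + c + 2*c**2)
d(X(-27), -559)/190961 = ((-3 - 27 + 2*(-27)**2)*(1 - 559))/190961 = ((-3 - 27 + 2*729)*(-558))*(1/190961) = ((-3 - 27 + 1458)*(-558))*(1/190961) = (1428*(-558))*(1/190961) = -796824*1/190961 = -46872/11233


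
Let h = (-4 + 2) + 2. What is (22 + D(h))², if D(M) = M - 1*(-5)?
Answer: 729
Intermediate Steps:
h = 0 (h = -2 + 2 = 0)
D(M) = 5 + M (D(M) = M + 5 = 5 + M)
(22 + D(h))² = (22 + (5 + 0))² = (22 + 5)² = 27² = 729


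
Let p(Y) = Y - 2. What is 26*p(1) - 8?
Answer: -34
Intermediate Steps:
p(Y) = -2 + Y
26*p(1) - 8 = 26*(-2 + 1) - 8 = 26*(-1) - 8 = -26 - 8 = -34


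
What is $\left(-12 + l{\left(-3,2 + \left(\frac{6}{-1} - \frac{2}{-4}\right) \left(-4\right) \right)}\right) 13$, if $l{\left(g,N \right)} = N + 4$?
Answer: $208$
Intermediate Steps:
$l{\left(g,N \right)} = 4 + N$
$\left(-12 + l{\left(-3,2 + \left(\frac{6}{-1} - \frac{2}{-4}\right) \left(-4\right) \right)}\right) 13 = \left(-12 + \left(4 + \left(2 + \left(\frac{6}{-1} - \frac{2}{-4}\right) \left(-4\right)\right)\right)\right) 13 = \left(-12 + \left(4 + \left(2 + \left(6 \left(-1\right) - - \frac{1}{2}\right) \left(-4\right)\right)\right)\right) 13 = \left(-12 + \left(4 + \left(2 + \left(-6 + \frac{1}{2}\right) \left(-4\right)\right)\right)\right) 13 = \left(-12 + \left(4 + \left(2 - -22\right)\right)\right) 13 = \left(-12 + \left(4 + \left(2 + 22\right)\right)\right) 13 = \left(-12 + \left(4 + 24\right)\right) 13 = \left(-12 + 28\right) 13 = 16 \cdot 13 = 208$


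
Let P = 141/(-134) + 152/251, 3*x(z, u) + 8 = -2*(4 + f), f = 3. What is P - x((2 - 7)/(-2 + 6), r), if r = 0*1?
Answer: 694879/100902 ≈ 6.8867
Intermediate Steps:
r = 0
x(z, u) = -22/3 (x(z, u) = -8/3 + (-2*(4 + 3))/3 = -8/3 + (-2*7)/3 = -8/3 + (1/3)*(-14) = -8/3 - 14/3 = -22/3)
P = -15023/33634 (P = 141*(-1/134) + 152*(1/251) = -141/134 + 152/251 = -15023/33634 ≈ -0.44666)
P - x((2 - 7)/(-2 + 6), r) = -15023/33634 - 1*(-22/3) = -15023/33634 + 22/3 = 694879/100902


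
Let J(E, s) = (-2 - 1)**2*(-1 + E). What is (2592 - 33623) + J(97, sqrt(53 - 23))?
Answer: -30167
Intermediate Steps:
J(E, s) = -9 + 9*E (J(E, s) = (-3)**2*(-1 + E) = 9*(-1 + E) = -9 + 9*E)
(2592 - 33623) + J(97, sqrt(53 - 23)) = (2592 - 33623) + (-9 + 9*97) = -31031 + (-9 + 873) = -31031 + 864 = -30167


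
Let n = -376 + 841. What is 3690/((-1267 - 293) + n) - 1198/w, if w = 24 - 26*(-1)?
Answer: -49877/1825 ≈ -27.330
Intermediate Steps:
n = 465
w = 50 (w = 24 + 26 = 50)
3690/((-1267 - 293) + n) - 1198/w = 3690/((-1267 - 293) + 465) - 1198/50 = 3690/(-1560 + 465) - 1198*1/50 = 3690/(-1095) - 599/25 = 3690*(-1/1095) - 599/25 = -246/73 - 599/25 = -49877/1825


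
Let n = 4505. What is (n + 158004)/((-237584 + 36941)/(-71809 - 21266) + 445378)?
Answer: 5041841725/13817919331 ≈ 0.36488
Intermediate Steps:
(n + 158004)/((-237584 + 36941)/(-71809 - 21266) + 445378) = (4505 + 158004)/((-237584 + 36941)/(-71809 - 21266) + 445378) = 162509/(-200643/(-93075) + 445378) = 162509/(-200643*(-1/93075) + 445378) = 162509/(66881/31025 + 445378) = 162509/(13817919331/31025) = 162509*(31025/13817919331) = 5041841725/13817919331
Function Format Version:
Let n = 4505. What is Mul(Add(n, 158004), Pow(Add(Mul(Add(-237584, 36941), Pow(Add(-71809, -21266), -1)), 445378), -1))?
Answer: Rational(5041841725, 13817919331) ≈ 0.36488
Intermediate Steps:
Mul(Add(n, 158004), Pow(Add(Mul(Add(-237584, 36941), Pow(Add(-71809, -21266), -1)), 445378), -1)) = Mul(Add(4505, 158004), Pow(Add(Mul(Add(-237584, 36941), Pow(Add(-71809, -21266), -1)), 445378), -1)) = Mul(162509, Pow(Add(Mul(-200643, Pow(-93075, -1)), 445378), -1)) = Mul(162509, Pow(Add(Mul(-200643, Rational(-1, 93075)), 445378), -1)) = Mul(162509, Pow(Add(Rational(66881, 31025), 445378), -1)) = Mul(162509, Pow(Rational(13817919331, 31025), -1)) = Mul(162509, Rational(31025, 13817919331)) = Rational(5041841725, 13817919331)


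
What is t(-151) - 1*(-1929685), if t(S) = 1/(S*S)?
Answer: 43998747686/22801 ≈ 1.9297e+6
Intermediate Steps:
t(S) = S**(-2) (t(S) = 1/(S**2) = S**(-2))
t(-151) - 1*(-1929685) = (-151)**(-2) - 1*(-1929685) = 1/22801 + 1929685 = 43998747686/22801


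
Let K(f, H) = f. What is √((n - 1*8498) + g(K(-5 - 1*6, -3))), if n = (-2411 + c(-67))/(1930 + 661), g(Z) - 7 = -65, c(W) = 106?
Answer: I*√57444804491/2591 ≈ 92.503*I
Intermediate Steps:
g(Z) = -58 (g(Z) = 7 - 65 = -58)
n = -2305/2591 (n = (-2411 + 106)/(1930 + 661) = -2305/2591 ≈ -0.88962)
√((n - 1*8498) + g(K(-5 - 1*6, -3))) = √((-2305/2591 - 1*8498) - 58) = √((-2305/2591 - 8498) - 58) = √(-22020623/2591 - 58) = √(-22170901/2591) = I*√57444804491/2591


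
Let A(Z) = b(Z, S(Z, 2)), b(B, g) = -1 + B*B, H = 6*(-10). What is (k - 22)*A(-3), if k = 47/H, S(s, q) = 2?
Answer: -2734/15 ≈ -182.27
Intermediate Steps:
H = -60
b(B, g) = -1 + B**2
A(Z) = -1 + Z**2
k = -47/60 (k = 47/(-60) = 47*(-1/60) = -47/60 ≈ -0.78333)
(k - 22)*A(-3) = (-47/60 - 22)*(-1 + (-3)**2) = -1367*(-1 + 9)/60 = -1367/60*8 = -2734/15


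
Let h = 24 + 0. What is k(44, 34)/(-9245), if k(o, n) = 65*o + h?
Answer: -2884/9245 ≈ -0.31195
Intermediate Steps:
h = 24
k(o, n) = 24 + 65*o (k(o, n) = 65*o + 24 = 24 + 65*o)
k(44, 34)/(-9245) = (24 + 65*44)/(-9245) = (24 + 2860)*(-1/9245) = 2884*(-1/9245) = -2884/9245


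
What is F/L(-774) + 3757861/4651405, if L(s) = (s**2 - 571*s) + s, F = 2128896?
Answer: 570911663/200010415 ≈ 2.8544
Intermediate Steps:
L(s) = s**2 - 570*s
F/L(-774) + 3757861/4651405 = 2128896/((-774*(-570 - 774))) + 3757861/4651405 = 2128896/((-774*(-1344))) + 3757861*(1/4651405) = 2128896/1040256 + 3757861/4651405 = 2128896*(1/1040256) + 3757861/4651405 = 88/43 + 3757861/4651405 = 570911663/200010415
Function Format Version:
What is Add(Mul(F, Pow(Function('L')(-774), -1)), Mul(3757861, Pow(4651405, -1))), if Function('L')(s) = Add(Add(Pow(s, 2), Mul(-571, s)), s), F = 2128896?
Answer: Rational(570911663, 200010415) ≈ 2.8544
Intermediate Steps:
Function('L')(s) = Add(Pow(s, 2), Mul(-570, s))
Add(Mul(F, Pow(Function('L')(-774), -1)), Mul(3757861, Pow(4651405, -1))) = Add(Mul(2128896, Pow(Mul(-774, Add(-570, -774)), -1)), Mul(3757861, Pow(4651405, -1))) = Add(Mul(2128896, Pow(Mul(-774, -1344), -1)), Mul(3757861, Rational(1, 4651405))) = Add(Mul(2128896, Pow(1040256, -1)), Rational(3757861, 4651405)) = Add(Mul(2128896, Rational(1, 1040256)), Rational(3757861, 4651405)) = Add(Rational(88, 43), Rational(3757861, 4651405)) = Rational(570911663, 200010415)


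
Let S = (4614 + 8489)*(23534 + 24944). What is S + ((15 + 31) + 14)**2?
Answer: 635210834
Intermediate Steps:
S = 635207234 (S = 13103*48478 = 635207234)
S + ((15 + 31) + 14)**2 = 635207234 + ((15 + 31) + 14)**2 = 635207234 + (46 + 14)**2 = 635207234 + 60**2 = 635207234 + 3600 = 635210834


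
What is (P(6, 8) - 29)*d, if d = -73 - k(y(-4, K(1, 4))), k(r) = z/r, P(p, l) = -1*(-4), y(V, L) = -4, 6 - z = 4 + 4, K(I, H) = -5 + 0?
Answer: 3675/2 ≈ 1837.5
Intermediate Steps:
K(I, H) = -5
z = -2 (z = 6 - (4 + 4) = 6 - 1*8 = 6 - 8 = -2)
P(p, l) = 4
k(r) = -2/r
d = -147/2 (d = -73 - (-2)/(-4) = -73 - (-2)*(-1)/4 = -73 - 1*1/2 = -73 - 1/2 = -147/2 ≈ -73.500)
(P(6, 8) - 29)*d = (4 - 29)*(-147/2) = -25*(-147/2) = 3675/2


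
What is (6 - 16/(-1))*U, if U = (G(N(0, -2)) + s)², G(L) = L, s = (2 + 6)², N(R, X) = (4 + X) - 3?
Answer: 87318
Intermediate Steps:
N(R, X) = 1 + X
s = 64 (s = 8² = 64)
U = 3969 (U = ((1 - 2) + 64)² = (-1 + 64)² = 63² = 3969)
(6 - 16/(-1))*U = (6 - 16/(-1))*3969 = (6 - 16*(-1))*3969 = (6 + 16)*3969 = 22*3969 = 87318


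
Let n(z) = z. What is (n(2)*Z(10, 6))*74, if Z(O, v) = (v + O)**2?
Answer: 37888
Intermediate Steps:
Z(O, v) = (O + v)**2
(n(2)*Z(10, 6))*74 = (2*(10 + 6)**2)*74 = (2*16**2)*74 = (2*256)*74 = 512*74 = 37888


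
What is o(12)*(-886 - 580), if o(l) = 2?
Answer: -2932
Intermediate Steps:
o(12)*(-886 - 580) = 2*(-886 - 580) = 2*(-1466) = -2932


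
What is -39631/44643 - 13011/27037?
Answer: -1652353420/1207012791 ≈ -1.3690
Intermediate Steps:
-39631/44643 - 13011/27037 = -1652353420/1207012791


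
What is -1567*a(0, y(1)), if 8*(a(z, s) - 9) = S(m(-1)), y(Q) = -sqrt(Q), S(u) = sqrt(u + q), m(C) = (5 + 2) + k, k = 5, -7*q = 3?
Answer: -14103 - 14103*sqrt(7)/56 ≈ -14769.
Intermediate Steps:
q = -3/7 (q = -1/7*3 = -3/7 ≈ -0.42857)
m(C) = 12 (m(C) = (5 + 2) + 5 = 7 + 5 = 12)
S(u) = sqrt(-3/7 + u) (S(u) = sqrt(u - 3/7) = sqrt(-3/7 + u))
a(z, s) = 9 + 9*sqrt(7)/56 (a(z, s) = 9 + (sqrt(-21 + 49*12)/7)/8 = 9 + (sqrt(-21 + 588)/7)/8 = 9 + (sqrt(567)/7)/8 = 9 + ((9*sqrt(7))/7)/8 = 9 + (9*sqrt(7)/7)/8 = 9 + 9*sqrt(7)/56)
-1567*a(0, y(1)) = -1567*(9 + 9*sqrt(7)/56) = -14103 - 14103*sqrt(7)/56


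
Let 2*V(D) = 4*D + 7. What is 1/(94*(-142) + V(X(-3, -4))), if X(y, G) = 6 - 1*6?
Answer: -2/26689 ≈ -7.4937e-5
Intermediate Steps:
X(y, G) = 0 (X(y, G) = 6 - 6 = 0)
V(D) = 7/2 + 2*D (V(D) = (4*D + 7)/2 = (7 + 4*D)/2 = 7/2 + 2*D)
1/(94*(-142) + V(X(-3, -4))) = 1/(94*(-142) + (7/2 + 2*0)) = 1/(-13348 + (7/2 + 0)) = 1/(-13348 + 7/2) = 1/(-26689/2) = -2/26689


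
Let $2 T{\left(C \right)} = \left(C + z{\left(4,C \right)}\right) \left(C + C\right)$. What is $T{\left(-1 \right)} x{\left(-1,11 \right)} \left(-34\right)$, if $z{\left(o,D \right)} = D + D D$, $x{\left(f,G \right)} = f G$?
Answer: $374$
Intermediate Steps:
$x{\left(f,G \right)} = G f$
$z{\left(o,D \right)} = D + D^{2}$
$T{\left(C \right)} = C \left(C + C \left(1 + C\right)\right)$ ($T{\left(C \right)} = \frac{\left(C + C \left(1 + C\right)\right) \left(C + C\right)}{2} = \frac{\left(C + C \left(1 + C\right)\right) 2 C}{2} = \frac{2 C \left(C + C \left(1 + C\right)\right)}{2} = C \left(C + C \left(1 + C\right)\right)$)
$T{\left(-1 \right)} x{\left(-1,11 \right)} \left(-34\right) = \left(-1\right)^{2} \left(2 - 1\right) 11 \left(-1\right) \left(-34\right) = 1 \cdot 1 \left(-11\right) \left(-34\right) = 1 \left(-11\right) \left(-34\right) = \left(-11\right) \left(-34\right) = 374$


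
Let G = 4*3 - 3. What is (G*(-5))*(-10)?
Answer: 450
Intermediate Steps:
G = 9 (G = 12 - 3 = 9)
(G*(-5))*(-10) = (9*(-5))*(-10) = -45*(-10) = 450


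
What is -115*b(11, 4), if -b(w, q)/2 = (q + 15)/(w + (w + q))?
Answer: 2185/13 ≈ 168.08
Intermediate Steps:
b(w, q) = -2*(15 + q)/(q + 2*w) (b(w, q) = -2*(q + 15)/(w + (w + q)) = -2*(15 + q)/(w + (q + w)) = -2*(15 + q)/(q + 2*w))
-115*b(11, 4) = -230*(-15 - 1*4)/(4 + 2*11) = -230*(-15 - 4)/(4 + 22) = -230*(-19)/26 = -115*(-19/13) = 2185/13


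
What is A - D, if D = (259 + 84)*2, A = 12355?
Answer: 11669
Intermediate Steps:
D = 686 (D = 343*2 = 686)
A - D = 12355 - 1*686 = 12355 - 686 = 11669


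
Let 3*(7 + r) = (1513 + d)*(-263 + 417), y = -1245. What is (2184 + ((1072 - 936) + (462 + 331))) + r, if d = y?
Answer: 50590/3 ≈ 16863.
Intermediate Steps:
d = -1245
r = 41251/3 (r = -7 + ((1513 - 1245)*(-263 + 417))/3 = -7 + (268*154)/3 = -7 + (⅓)*41272 = -7 + 41272/3 = 41251/3 ≈ 13750.)
(2184 + ((1072 - 936) + (462 + 331))) + r = (2184 + ((1072 - 936) + (462 + 331))) + 41251/3 = (2184 + (136 + 793)) + 41251/3 = (2184 + 929) + 41251/3 = 3113 + 41251/3 = 50590/3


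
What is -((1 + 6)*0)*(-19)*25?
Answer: 0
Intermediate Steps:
-((1 + 6)*0)*(-19)*25 = -(7*0)*(-19)*25 = -0*(-19)*25 = -0*25 = -1*0 = 0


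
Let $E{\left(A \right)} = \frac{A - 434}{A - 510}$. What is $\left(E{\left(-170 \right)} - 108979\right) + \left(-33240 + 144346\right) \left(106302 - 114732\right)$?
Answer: $- \frac{159244534879}{170} \approx -9.3673 \cdot 10^{8}$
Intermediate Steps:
$E{\left(A \right)} = \frac{-434 + A}{-510 + A}$
$\left(E{\left(-170 \right)} - 108979\right) + \left(-33240 + 144346\right) \left(106302 - 114732\right) = \left(\frac{-434 - 170}{-510 - 170} - 108979\right) + \left(-33240 + 144346\right) \left(106302 - 114732\right) = \left(\frac{1}{-680} \left(-604\right) - 108979\right) + 111106 \left(-8430\right) = \left(\left(- \frac{1}{680}\right) \left(-604\right) - 108979\right) - 936623580 = \left(\frac{151}{170} - 108979\right) - 936623580 = - \frac{18526279}{170} - 936623580 = - \frac{159244534879}{170}$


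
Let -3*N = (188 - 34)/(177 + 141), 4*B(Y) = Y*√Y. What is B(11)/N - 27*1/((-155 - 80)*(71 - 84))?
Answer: -27/3055 - 477*√11/28 ≈ -56.510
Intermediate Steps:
B(Y) = Y^(3/2)/4 (B(Y) = (Y*√Y)/4 = Y^(3/2)/4)
N = -77/477 (N = -(188 - 34)/(3*(177 + 141)) = -154/(3*318) = -⅓*77/159 = -77/477 ≈ -0.16143)
B(11)/N - 27*1/((-155 - 80)*(71 - 84)) = (11^(3/2)/4)/(-77/477) - 27*1/((-155 - 80)*(71 - 84)) = ((11*√11)/4)*(-477/77) - 27/((-13*(-235))) = (11*√11/4)*(-477/77) - 27/3055 = -477*√11/28 - 27*1/3055 = -477*√11/28 - 27/3055 = -27/3055 - 477*√11/28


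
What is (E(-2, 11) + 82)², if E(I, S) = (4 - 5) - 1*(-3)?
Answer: 7056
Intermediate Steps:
E(I, S) = 2 (E(I, S) = -1 + 3 = 2)
(E(-2, 11) + 82)² = (2 + 82)² = 84² = 7056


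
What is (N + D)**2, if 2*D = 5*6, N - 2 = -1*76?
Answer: 3481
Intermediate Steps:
N = -74 (N = 2 - 1*76 = 2 - 76 = -74)
D = 15 (D = (5*6)/2 = (1/2)*30 = 15)
(N + D)**2 = (-74 + 15)**2 = (-59)**2 = 3481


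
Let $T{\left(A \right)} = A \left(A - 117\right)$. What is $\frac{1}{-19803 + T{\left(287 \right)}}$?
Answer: $\frac{1}{28987} \approx 3.4498 \cdot 10^{-5}$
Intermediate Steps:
$T{\left(A \right)} = A \left(-117 + A\right)$
$\frac{1}{-19803 + T{\left(287 \right)}} = \frac{1}{-19803 + 287 \left(-117 + 287\right)} = \frac{1}{-19803 + 287 \cdot 170} = \frac{1}{-19803 + 48790} = \frac{1}{28987}$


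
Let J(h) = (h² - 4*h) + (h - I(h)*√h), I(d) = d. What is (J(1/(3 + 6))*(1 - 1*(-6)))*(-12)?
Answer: 812/27 ≈ 30.074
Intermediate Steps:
J(h) = h² - h^(3/2) - 3*h (J(h) = (h² - 4*h) + (h - h*√h) = (h² - 4*h) + (h - h^(3/2)) = h² - h^(3/2) - 3*h)
(J(1/(3 + 6))*(1 - 1*(-6)))*(-12) = (((1/(3 + 6))² - (1/(3 + 6))^(3/2) - 3/(3 + 6))*(1 - 1*(-6)))*(-12) = (((1/9)² - (1/9)^(3/2) - 3/9)*(1 + 6))*(-12) = (((⅑)² - (⅑)^(3/2) - 3*⅑)*7)*(-12) = ((1/81 - 1*1/27 - ⅓)*7)*(-12) = ((1/81 - 1/27 - ⅓)*7)*(-12) = -29/81*7*(-12) = -203/81*(-12) = 812/27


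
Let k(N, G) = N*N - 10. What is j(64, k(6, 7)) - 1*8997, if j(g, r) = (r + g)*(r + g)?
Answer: -897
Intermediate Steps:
k(N, G) = -10 + N² (k(N, G) = N² - 10 = -10 + N²)
j(g, r) = (g + r)² (j(g, r) = (g + r)*(g + r) = (g + r)²)
j(64, k(6, 7)) - 1*8997 = (64 + (-10 + 6²))² - 1*8997 = (64 + (-10 + 36))² - 8997 = (64 + 26)² - 8997 = 90² - 8997 = 8100 - 8997 = -897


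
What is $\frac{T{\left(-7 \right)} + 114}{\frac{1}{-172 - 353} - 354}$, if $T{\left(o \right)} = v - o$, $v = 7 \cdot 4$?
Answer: $- \frac{78225}{185851} \approx -0.4209$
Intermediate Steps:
$v = 28$
$T{\left(o \right)} = 28 - o$
$\frac{T{\left(-7 \right)} + 114}{\frac{1}{-172 - 353} - 354} = \frac{\left(28 - -7\right) + 114}{\frac{1}{-172 - 353} - 354} = \frac{\left(28 + 7\right) + 114}{\frac{1}{-525} - 354} = \frac{35 + 114}{- \frac{1}{525} - 354} = \frac{149}{- \frac{185851}{525}} = 149 \left(- \frac{525}{185851}\right) = - \frac{78225}{185851}$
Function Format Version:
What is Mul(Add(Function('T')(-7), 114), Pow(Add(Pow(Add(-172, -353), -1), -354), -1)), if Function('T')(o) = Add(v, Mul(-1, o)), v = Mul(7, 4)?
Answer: Rational(-78225, 185851) ≈ -0.42090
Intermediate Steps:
v = 28
Function('T')(o) = Add(28, Mul(-1, o))
Mul(Add(Function('T')(-7), 114), Pow(Add(Pow(Add(-172, -353), -1), -354), -1)) = Mul(Add(Add(28, Mul(-1, -7)), 114), Pow(Add(Pow(Add(-172, -353), -1), -354), -1)) = Mul(Add(Add(28, 7), 114), Pow(Add(Pow(-525, -1), -354), -1)) = Mul(Add(35, 114), Pow(Add(Rational(-1, 525), -354), -1)) = Mul(149, Pow(Rational(-185851, 525), -1)) = Mul(149, Rational(-525, 185851)) = Rational(-78225, 185851)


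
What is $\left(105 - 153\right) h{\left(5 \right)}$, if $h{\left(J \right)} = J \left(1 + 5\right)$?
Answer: $-1440$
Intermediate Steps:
$h{\left(J \right)} = 6 J$ ($h{\left(J \right)} = J 6 = 6 J$)
$\left(105 - 153\right) h{\left(5 \right)} = \left(105 - 153\right) 6 \cdot 5 = \left(-48\right) 30 = -1440$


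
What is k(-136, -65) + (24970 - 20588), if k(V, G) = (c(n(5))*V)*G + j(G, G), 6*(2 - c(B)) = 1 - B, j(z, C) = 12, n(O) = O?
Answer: 83902/3 ≈ 27967.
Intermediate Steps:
c(B) = 11/6 + B/6 (c(B) = 2 - (1 - B)/6 = 2 + (-⅙ + B/6) = 11/6 + B/6)
k(V, G) = 12 + 8*G*V/3 (k(V, G) = ((11/6 + (⅙)*5)*V)*G + 12 = ((11/6 + ⅚)*V)*G + 12 = (8*V/3)*G + 12 = 8*G*V/3 + 12 = 12 + 8*G*V/3)
k(-136, -65) + (24970 - 20588) = (12 + (8/3)*(-65)*(-136)) + (24970 - 20588) = (12 + 70720/3) + 4382 = 70756/3 + 4382 = 83902/3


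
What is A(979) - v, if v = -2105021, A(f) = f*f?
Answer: 3063462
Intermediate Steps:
A(f) = f²
A(979) - v = 979² - 1*(-2105021) = 958441 + 2105021 = 3063462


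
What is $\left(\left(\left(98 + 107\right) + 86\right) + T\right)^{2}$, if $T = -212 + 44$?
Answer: $15129$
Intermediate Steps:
$T = -168$
$\left(\left(\left(98 + 107\right) + 86\right) + T\right)^{2} = \left(\left(\left(98 + 107\right) + 86\right) - 168\right)^{2} = \left(\left(205 + 86\right) - 168\right)^{2} = \left(291 - 168\right)^{2} = 123^{2} = 15129$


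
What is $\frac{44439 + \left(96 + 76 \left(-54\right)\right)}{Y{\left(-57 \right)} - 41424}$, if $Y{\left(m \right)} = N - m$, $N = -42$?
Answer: $- \frac{13477}{13803} \approx -0.97638$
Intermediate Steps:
$Y{\left(m \right)} = -42 - m$
$\frac{44439 + \left(96 + 76 \left(-54\right)\right)}{Y{\left(-57 \right)} - 41424} = \frac{44439 + \left(96 + 76 \left(-54\right)\right)}{\left(-42 - -57\right) - 41424} = \frac{44439 + \left(96 - 4104\right)}{\left(-42 + 57\right) - 41424} = \frac{44439 - 4008}{15 - 41424} = \frac{40431}{-41409} = 40431 \left(- \frac{1}{41409}\right) = - \frac{13477}{13803}$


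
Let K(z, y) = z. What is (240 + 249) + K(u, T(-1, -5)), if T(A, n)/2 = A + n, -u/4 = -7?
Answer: 517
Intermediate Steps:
u = 28 (u = -4*(-7) = 28)
T(A, n) = 2*A + 2*n (T(A, n) = 2*(A + n) = 2*A + 2*n)
(240 + 249) + K(u, T(-1, -5)) = (240 + 249) + 28 = 489 + 28 = 517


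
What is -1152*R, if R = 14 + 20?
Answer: -39168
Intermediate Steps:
R = 34
-1152*R = -1152*34 = -39168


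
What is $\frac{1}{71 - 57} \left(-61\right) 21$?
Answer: $- \frac{183}{2} \approx -91.5$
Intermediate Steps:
$\frac{1}{71 - 57} \left(-61\right) 21 = \frac{1}{14} \left(-61\right) 21 = \left(- \frac{61}{14}\right) 21 = - \frac{183}{2}$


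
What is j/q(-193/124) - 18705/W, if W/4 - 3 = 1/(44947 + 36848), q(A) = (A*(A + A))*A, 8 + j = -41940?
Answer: 28252404079165069/7056375764008 ≈ 4003.8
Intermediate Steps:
j = -41948 (j = -8 - 41940 = -41948)
q(A) = 2*A**3 (q(A) = (A*(2*A))*A = (2*A**2)*A = 2*A**3)
W = 981544/81795 (W = 12 + 4/(44947 + 36848) = 12 + 4/81795 = 981544/81795 ≈ 12.000)
j/q(-193/124) - 18705/W = -41948/(2*(-193/124)**3) - 18705/981544/81795 = -41948/(2*(-193*1/124)**3) - 18705*81795/981544 = -41948/(2*(-193/124)**3) - 1529975475/981544 = -41948/(2*(-7189057/1906624)) - 1529975475/981544 = -41948/(-7189057/953312) - 1529975475/981544 = -41948*(-953312/7189057) - 1529975475/981544 = 39989531776/7189057 - 1529975475/981544 = 28252404079165069/7056375764008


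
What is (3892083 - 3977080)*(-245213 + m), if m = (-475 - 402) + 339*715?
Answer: 314913885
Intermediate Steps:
m = 241508 (m = -877 + 242385 = 241508)
(3892083 - 3977080)*(-245213 + m) = (3892083 - 3977080)*(-245213 + 241508) = -84997*(-3705) = 314913885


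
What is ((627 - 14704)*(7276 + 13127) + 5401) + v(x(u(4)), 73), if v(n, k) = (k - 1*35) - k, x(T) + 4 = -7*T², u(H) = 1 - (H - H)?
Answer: -287207665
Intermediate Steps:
u(H) = 1 (u(H) = 1 - 1*0 = 1 + 0 = 1)
x(T) = -4 - 7*T²
v(n, k) = -35 (v(n, k) = (k - 35) - k = (-35 + k) - k = -35)
((627 - 14704)*(7276 + 13127) + 5401) + v(x(u(4)), 73) = ((627 - 14704)*(7276 + 13127) + 5401) - 35 = (-14077*20403 + 5401) - 35 = (-287213031 + 5401) - 35 = -287207630 - 35 = -287207665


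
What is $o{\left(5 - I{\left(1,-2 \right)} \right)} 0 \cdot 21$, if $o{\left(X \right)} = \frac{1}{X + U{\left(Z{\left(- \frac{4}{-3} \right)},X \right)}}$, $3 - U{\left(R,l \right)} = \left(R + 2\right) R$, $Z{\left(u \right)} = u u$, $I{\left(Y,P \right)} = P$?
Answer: $0$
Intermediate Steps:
$Z{\left(u \right)} = u^{2}$
$U{\left(R,l \right)} = 3 - R \left(2 + R\right)$ ($U{\left(R,l \right)} = 3 - \left(R + 2\right) R = 3 - \left(2 + R\right) R = 3 - R \left(2 + R\right)$)
$o{\left(X \right)} = \frac{1}{- \frac{301}{81} + X}$ ($o{\left(X \right)} = \frac{1}{X - \left(-3 + \frac{32}{9} + \left(\left(- \frac{4}{-3}\right)^{2}\right)^{2}\right)} = \frac{1}{X - \left(-3 + \frac{32}{9} + \left(\left(\left(-4\right) \left(- \frac{1}{3}\right)\right)^{2}\right)^{2}\right)} = \frac{1}{X - \left(-3 + \frac{32}{9} + \left(\left(\frac{4}{3}\right)^{2}\right)^{2}\right)} = \frac{1}{X - \frac{301}{81}} = \frac{1}{- \frac{301}{81} + X}$)
$o{\left(5 - I{\left(1,-2 \right)} \right)} 0 \cdot 21 = \frac{81}{-301 + 81 \left(5 - -2\right)} 0 \cdot 21 = \frac{81}{-301 + 81 \left(5 + 2\right)} 0 \cdot 21 = \frac{81}{-301 + 81 \cdot 7} \cdot 0 \cdot 21 = \frac{81}{-301 + 567} \cdot 0 \cdot 21 = \frac{81}{266} \cdot 0 \cdot 21 = 0 \cdot 21 = 0$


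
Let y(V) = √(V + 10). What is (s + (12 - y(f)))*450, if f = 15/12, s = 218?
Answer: 103500 - 675*√5 ≈ 1.0199e+5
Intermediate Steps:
f = 5/4 (f = 15*(1/12) = 5/4 ≈ 1.2500)
y(V) = √(10 + V)
(s + (12 - y(f)))*450 = (218 + (12 - √(10 + 5/4)))*450 = (218 + (12 - √(45/4)))*450 = (218 + (12 - 3*√5/2))*450 = (230 - 3*√5/2)*450 = 103500 - 675*√5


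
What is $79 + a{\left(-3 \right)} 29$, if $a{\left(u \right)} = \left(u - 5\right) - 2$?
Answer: $-211$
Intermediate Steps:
$a{\left(u \right)} = -7 + u$ ($a{\left(u \right)} = \left(-5 + u\right) - 2 = -7 + u$)
$79 + a{\left(-3 \right)} 29 = 79 + \left(-7 - 3\right) 29 = 79 - 290 = -211$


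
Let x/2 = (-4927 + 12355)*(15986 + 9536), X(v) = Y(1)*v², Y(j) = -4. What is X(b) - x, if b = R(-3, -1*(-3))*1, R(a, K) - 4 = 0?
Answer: -379154896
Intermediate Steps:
R(a, K) = 4 (R(a, K) = 4 + 0 = 4)
b = 4 (b = 4*1 = 4)
X(v) = -4*v²
x = 379154832 (x = 2*((-4927 + 12355)*(15986 + 9536)) = 2*(7428*25522) = 2*189577416 = 379154832)
X(b) - x = -4*4² - 1*379154832 = -4*16 - 379154832 = -64 - 379154832 = -379154896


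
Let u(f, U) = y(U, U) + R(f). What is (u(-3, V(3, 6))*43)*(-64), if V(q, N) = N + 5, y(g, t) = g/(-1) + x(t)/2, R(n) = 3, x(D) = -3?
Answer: 26144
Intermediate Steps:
y(g, t) = -3/2 - g (y(g, t) = g/(-1) - 3/2 = g*(-1) - 3*1/2 = -g - 3/2 = -3/2 - g)
V(q, N) = 5 + N
u(f, U) = 3/2 - U (u(f, U) = (-3/2 - U) + 3 = 3/2 - U)
(u(-3, V(3, 6))*43)*(-64) = ((3/2 - (5 + 6))*43)*(-64) = ((3/2 - 1*11)*43)*(-64) = ((3/2 - 11)*43)*(-64) = -19/2*43*(-64) = -817/2*(-64) = 26144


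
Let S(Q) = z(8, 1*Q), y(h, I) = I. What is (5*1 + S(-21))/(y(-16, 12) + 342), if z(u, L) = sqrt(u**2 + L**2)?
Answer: 5/354 + sqrt(505)/354 ≈ 0.077605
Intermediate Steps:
z(u, L) = sqrt(L**2 + u**2)
S(Q) = sqrt(64 + Q**2) (S(Q) = sqrt((1*Q)**2 + 8**2) = sqrt(Q**2 + 64) = sqrt(64 + Q**2))
(5*1 + S(-21))/(y(-16, 12) + 342) = (5*1 + sqrt(64 + (-21)**2))/(12 + 342) = (5 + sqrt(64 + 441))/354 = (5 + sqrt(505))*(1/354) = 5/354 + sqrt(505)/354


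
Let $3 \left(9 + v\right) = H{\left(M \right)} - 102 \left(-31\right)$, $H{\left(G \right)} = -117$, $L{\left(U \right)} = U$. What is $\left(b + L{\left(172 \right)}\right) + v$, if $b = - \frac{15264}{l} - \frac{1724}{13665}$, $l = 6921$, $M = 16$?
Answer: $\frac{12354375934}{10508385} \approx 1175.7$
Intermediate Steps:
$b = - \frac{24501596}{10508385}$ ($b = - \frac{15264}{6921} - \frac{1724}{13665} = \left(-15264\right) \frac{1}{6921} - \frac{1724}{13665} = - \frac{1696}{769} - \frac{1724}{13665} = - \frac{24501596}{10508385} \approx -2.3316$)
$v = 1006$ ($v = -9 + \frac{-117 - 102 \left(-31\right)}{3} = -9 + \frac{-117 - -3162}{3} = -9 + \frac{-117 + 3162}{3} = -9 + \frac{1}{3} \cdot 3045 = -9 + 1015 = 1006$)
$\left(b + L{\left(172 \right)}\right) + v = \left(- \frac{24501596}{10508385} + 172\right) + 1006 = \frac{1782940624}{10508385} + 1006 = \frac{12354375934}{10508385}$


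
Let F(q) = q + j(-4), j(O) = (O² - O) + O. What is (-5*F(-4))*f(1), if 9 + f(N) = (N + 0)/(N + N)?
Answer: 510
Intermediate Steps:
f(N) = -17/2 (f(N) = -9 + (N + 0)/(N + N) = -9 + N/((2*N)) = -9 + N*(1/(2*N)) = -9 + ½ = -17/2)
j(O) = O²
F(q) = 16 + q (F(q) = q + (-4)² = q + 16 = 16 + q)
(-5*F(-4))*f(1) = -5*(16 - 4)*(-17/2) = -5*12*(-17/2) = -60*(-17/2) = 510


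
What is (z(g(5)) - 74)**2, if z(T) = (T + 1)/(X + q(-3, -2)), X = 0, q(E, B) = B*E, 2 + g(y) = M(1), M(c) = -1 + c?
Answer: 198025/36 ≈ 5500.7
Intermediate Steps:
g(y) = -2 (g(y) = -2 + (-1 + 1) = -2 + 0 = -2)
z(T) = 1/6 + T/6 (z(T) = (T + 1)/(0 - 2*(-3)) = (1 + T)/(0 + 6) = (1 + T)/6 = (1 + T)*(1/6) = 1/6 + T/6)
(z(g(5)) - 74)**2 = ((1/6 + (1/6)*(-2)) - 74)**2 = ((1/6 - 1/3) - 74)**2 = (-1/6 - 74)**2 = (-445/6)**2 = 198025/36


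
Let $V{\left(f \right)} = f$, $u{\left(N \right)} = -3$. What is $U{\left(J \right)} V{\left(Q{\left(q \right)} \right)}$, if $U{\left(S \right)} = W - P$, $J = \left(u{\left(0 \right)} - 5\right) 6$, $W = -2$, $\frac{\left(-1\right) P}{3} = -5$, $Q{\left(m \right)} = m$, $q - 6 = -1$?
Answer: $-85$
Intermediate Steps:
$q = 5$ ($q = 6 - 1 = 5$)
$P = 15$ ($P = \left(-3\right) \left(-5\right) = 15$)
$J = -48$ ($J = \left(-3 - 5\right) 6 = \left(-8\right) 6 = -48$)
$U{\left(S \right)} = -17$ ($U{\left(S \right)} = -2 - 15 = -17$)
$U{\left(J \right)} V{\left(Q{\left(q \right)} \right)} = \left(-17\right) 5 = -85$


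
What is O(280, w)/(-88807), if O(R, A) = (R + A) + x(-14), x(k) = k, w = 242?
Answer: -508/88807 ≈ -0.0057203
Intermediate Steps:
O(R, A) = -14 + A + R (O(R, A) = (R + A) - 14 = (A + R) - 14 = -14 + A + R)
O(280, w)/(-88807) = (-14 + 242 + 280)/(-88807) = 508*(-1/88807) = -508/88807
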